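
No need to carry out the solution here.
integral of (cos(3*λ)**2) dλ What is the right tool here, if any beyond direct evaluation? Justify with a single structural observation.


Technique: a trigonometric identity — the exponent on cos(3*λ)**2 is even — the power-reduction identity is the standard preprocessing step.


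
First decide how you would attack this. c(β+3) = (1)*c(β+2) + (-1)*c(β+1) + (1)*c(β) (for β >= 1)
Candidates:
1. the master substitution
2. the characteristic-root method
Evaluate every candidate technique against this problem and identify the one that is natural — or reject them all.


Technique: the characteristic-root method — try a geometric ansatz r^β: constant coefficients turn the recurrence into one polynomial equation in r.
- the master substitution — the recursive argument is a shift of the index, not a fixed fraction of it.
- the characteristic-root method: yes — fits the structure here.


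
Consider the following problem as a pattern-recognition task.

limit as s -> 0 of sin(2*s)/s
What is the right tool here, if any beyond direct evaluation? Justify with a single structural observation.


Technique: l'Hôpital's rule (0/0) — substituting 0 gives 0 over 0; differentiate top and bottom once and re-evaluate. The standard small-argument limits would also carry it; the rule is the systematic route.


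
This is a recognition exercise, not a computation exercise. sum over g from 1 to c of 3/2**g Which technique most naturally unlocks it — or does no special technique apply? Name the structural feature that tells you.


Best approach: the geometric series formula — consecutive terms stand in a fixed index-free ratio — the geometric sum formula closes it.


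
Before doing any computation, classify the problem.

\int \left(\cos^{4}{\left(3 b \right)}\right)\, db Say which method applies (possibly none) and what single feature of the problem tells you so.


Best approach: a trigonometric identity — even powers like \cos^{4}{\left(3 b \right)} never integrate directly; the half-angle identity lowers the degree first.


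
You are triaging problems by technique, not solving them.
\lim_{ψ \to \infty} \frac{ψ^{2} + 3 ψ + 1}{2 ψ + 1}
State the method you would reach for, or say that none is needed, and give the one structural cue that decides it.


Diagnosis: dominant-term comparison — at large ψ only the top-degree terms survive; compare the leading terms and the limit falls out. l'Hôpital's at-infinity variant applies to the expression viewed as a single quotient; the leading-term comparison is the direct route.


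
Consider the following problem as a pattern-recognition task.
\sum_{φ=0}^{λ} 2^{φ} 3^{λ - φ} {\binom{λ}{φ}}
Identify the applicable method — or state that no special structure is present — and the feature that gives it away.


Method: the binomial theorem — {\binom{λ}{φ}} weighting matched powers of 2 and 3 is the expanded form of (2 + 3)^λ — fold it back up.


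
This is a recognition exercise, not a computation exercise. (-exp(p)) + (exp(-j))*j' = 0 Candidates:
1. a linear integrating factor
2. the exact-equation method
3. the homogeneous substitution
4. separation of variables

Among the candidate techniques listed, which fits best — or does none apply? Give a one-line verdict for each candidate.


Method: separation of variables — one side of the product carries the independent variable, the other the unknown — the textbook separation shape.
- a linear integrating factor — the unknown enters nonlinearly (through a power, a denominator, or a transcendental function), which the linear integrating-factor recipe cannot absorb as-is — any repair would come from a preliminary substitution, not the factor.
- the exact-equation method: any potential here is of the trivial single-variable kind; the exact method earns its name only with genuine cross terms.
- the homogeneous substitution: the ratio substitution does not collapse this equation.
- separation of variables — applies; the problem has the shape this method handles.


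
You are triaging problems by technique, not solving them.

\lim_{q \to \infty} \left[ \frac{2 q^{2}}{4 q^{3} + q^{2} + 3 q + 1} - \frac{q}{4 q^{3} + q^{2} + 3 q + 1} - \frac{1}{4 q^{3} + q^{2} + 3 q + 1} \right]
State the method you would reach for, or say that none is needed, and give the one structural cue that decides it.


Diagnosis: dominant-term comparison — divide by the highest power of q present: lower-order terms vanish and the dominant ratio remains. Viewed as a single quotient this is an ∞/∞ form — an at-infinity application of l'Hôpital's rule would also resolve it; comparing leading growth reads the answer without differentiating.


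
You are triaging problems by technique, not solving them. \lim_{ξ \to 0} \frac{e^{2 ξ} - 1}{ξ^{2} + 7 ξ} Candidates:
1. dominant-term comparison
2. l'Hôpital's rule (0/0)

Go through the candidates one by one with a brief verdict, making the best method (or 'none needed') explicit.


Diagnosis: l'Hôpital's rule (0/0) — numerator and denominator both vanish at 0 — a genuine 0/0 form, which is exactly when l'Hôpital applies. The standard small-argument limits would also carry it; the rule is the systematic route.
- dominant-term comparison — no ranking of term growth rates resolves the limit here.
- l'Hôpital's rule (0/0) — a fit — the right tool for this form.


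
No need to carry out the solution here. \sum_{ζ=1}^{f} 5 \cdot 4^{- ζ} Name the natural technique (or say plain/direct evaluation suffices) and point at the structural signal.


Diagnosis: the geometric series formula — consecutive terms stand in a fixed index-free ratio — the geometric sum formula closes it.


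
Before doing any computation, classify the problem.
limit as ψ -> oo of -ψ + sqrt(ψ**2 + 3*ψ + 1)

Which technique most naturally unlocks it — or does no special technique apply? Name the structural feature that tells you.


Method: conjugate multiplication — an infinity-minus-infinity difference with a surviving radical — multiply by the conjugate to cancel the divergence.


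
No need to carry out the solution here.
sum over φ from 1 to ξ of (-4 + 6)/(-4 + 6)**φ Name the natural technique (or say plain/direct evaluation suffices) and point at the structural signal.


Verdict: the geometric series formula — consecutive terms stand in a fixed index-free ratio — the geometric sum formula closes it.


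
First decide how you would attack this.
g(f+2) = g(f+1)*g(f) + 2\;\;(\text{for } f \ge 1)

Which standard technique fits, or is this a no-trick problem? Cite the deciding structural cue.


Verdict: no special technique — no ansatz, no master substitution, no summation factor survives the nonlinearity here.


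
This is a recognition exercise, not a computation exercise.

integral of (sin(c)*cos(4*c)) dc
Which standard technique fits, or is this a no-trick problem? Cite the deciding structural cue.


Method: a trigonometric identity — the identity turns sin(c)*cos(4*c) into two lone cosines/sines, each trivially integrable.


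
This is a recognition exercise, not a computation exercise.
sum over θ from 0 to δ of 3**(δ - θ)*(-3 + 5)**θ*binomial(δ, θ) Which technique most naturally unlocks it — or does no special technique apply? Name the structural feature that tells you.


Verdict: the binomial theorem — the summand is term θ of a binomial expansion in (-3 + 5) and 3; the whole sum is a single power.


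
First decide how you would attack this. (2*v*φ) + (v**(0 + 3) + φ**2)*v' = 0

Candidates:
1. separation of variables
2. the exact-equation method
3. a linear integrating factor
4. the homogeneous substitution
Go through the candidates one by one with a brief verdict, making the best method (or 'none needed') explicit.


Diagnosis: the exact-equation method — because the two cross partials coincide, the form is conservative as written — recover its potential in (φ, v).
- separation of variables: no division isolates the independent variable from the unknown.
- the exact-equation method — a fit — the right tool for this form.
- a linear integrating factor: a nonlinear term in the unknown puts this outside the integrating-factor template.
- the homogeneous substitution: solved for the derivative, the right side changes under joint scaling of the two variables.


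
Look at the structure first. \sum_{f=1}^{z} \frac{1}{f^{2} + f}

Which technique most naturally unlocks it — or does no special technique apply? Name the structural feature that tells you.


Method: telescoping — after splitting \frac{1}{f^{2} + f} into partial fractions, the pieces are shifted copies of one function and cancel telescopically.


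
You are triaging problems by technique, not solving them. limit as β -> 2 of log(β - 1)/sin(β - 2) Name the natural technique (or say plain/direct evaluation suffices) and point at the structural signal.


Technique: l'Hôpital's rule (0/0) — both numerator and denominator vanish at 2: the genuine 0/0 indeterminate that l'Hôpital exists for. A local series expansion at the point resolves it as well; the rule is the packaged version of that step.


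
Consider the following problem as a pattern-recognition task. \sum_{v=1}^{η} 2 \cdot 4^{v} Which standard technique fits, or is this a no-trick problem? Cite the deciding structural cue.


Verdict: the geometric series formula — consecutive terms stand in a fixed index-free ratio — the geometric sum formula closes it.


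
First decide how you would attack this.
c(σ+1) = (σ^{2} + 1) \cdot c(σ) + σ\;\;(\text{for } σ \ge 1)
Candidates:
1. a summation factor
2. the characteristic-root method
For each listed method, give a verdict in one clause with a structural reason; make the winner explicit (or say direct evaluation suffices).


Verdict: a summation factor — first-order linear but the coefficient σ^{2} + 1 moves with the index — divide by the cumulative product and telescope.
- a summation factor: yes — fits the structure here.
- the characteristic-root method — an index-dependent weight blocks the pure exponential ansatz.


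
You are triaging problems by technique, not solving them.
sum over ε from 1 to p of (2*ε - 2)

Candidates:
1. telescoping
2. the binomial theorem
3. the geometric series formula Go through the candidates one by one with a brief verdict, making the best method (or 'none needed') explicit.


Diagnosis: no special technique — no cancellation, no constant ratio, no binomial weights — just polynomial terms summed directly.
- telescoping — computed from the summand as displayed, the partial sums build up without the pairwise collapse telescoping exploits.
- the binomial theorem: the terms do not reassemble into a binomial power.
- the geometric series formula: there is no constant term-to-term ratio.


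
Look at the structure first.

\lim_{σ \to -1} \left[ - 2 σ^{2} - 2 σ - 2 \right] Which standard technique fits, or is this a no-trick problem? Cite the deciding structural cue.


Diagnosis: no special technique — no vanishing denominator and no indeterminate clash at the point — evaluation is immediate.


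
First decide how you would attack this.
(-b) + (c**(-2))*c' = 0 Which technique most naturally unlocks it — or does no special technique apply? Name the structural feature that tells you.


Method: separation of variables — solved for the derivative, the right side splits multiplicatively into a function of each variable alone — divide and integrate each side. The cross-partial test also passes here (vacuously, each side single-variable); the potential-function route would work, separation is simply more immediate.


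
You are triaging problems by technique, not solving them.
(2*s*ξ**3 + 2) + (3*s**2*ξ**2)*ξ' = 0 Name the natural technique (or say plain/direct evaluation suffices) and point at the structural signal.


Technique: the exact-equation method — the compatibility test passes: the ξ-derivative of 2*s*ξ**3 + 2 matches the s-derivative of 3*s**2*ξ**2, so integrate a potential.


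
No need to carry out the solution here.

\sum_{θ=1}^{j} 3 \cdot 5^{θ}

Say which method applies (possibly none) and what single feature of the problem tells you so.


Diagnosis: the geometric series formula — check a ratio of consecutive terms: it is 5, independent of the index, so the geometric formula closes the sum.


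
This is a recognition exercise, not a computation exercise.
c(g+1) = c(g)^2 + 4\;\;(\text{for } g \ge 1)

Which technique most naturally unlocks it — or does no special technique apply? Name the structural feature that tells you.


Technique: no special technique — the map from one term to the next is curved, not linear, so linear closed-form machinery does not attach.


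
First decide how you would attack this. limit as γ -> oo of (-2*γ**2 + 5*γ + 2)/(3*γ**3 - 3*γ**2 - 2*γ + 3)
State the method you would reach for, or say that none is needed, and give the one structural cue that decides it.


Diagnosis: dominant-term comparison — divide by the highest power of γ present: lower-order terms vanish and the dominant ratio remains. Viewed as a single quotient this is an ∞/∞ form — an at-infinity application of l'Hôpital's rule would also resolve it; comparing leading growth reads the answer without differentiating.


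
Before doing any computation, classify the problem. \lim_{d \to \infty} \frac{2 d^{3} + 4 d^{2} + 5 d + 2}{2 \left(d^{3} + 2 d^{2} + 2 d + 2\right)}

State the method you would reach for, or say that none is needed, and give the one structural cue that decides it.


Diagnosis: dominant-term comparison — divide through by the highest power of d; every lower-order term dies and the dominant terms decide the limit. l'Hôpital's at-infinity variant applies to the expression viewed as a single quotient; the leading-term comparison is the direct route.


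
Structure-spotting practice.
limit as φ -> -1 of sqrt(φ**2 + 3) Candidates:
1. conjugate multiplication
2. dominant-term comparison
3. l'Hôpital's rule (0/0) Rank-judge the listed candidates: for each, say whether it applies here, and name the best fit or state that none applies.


Verdict: no special technique — nothing blocks direct substitution at -1: plug in and finish.
- conjugate multiplication: multiplying by a conjugate would not remove any indeterminacy here.
- dominant-term comparison — leading-power comparison does not apply to this form.
- l'Hôpital's rule (0/0) — evaluation at the point is determinate, so the rule has nothing to repair.


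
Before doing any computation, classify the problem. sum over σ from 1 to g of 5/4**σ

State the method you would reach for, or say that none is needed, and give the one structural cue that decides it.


Diagnosis: the geometric series formula — consecutive terms stand in a fixed index-free ratio — the geometric sum formula closes it.


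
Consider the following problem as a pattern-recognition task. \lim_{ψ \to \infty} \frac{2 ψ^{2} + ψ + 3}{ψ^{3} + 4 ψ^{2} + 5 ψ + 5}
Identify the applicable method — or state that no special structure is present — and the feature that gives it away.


Best approach: dominant-term comparison — growth-rate triage: the leading powers of ψ decide the limit, everything else is noise. l'Hôpital's at-infinity variant applies to the expression viewed as a single quotient; the leading-term comparison is the direct route.


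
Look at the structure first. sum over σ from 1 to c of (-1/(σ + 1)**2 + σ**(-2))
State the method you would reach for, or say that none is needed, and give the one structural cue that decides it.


Best approach: telescoping — the generic term is a one-step difference of σ**(-2), so partial sums shortcut to endpoint evaluation.


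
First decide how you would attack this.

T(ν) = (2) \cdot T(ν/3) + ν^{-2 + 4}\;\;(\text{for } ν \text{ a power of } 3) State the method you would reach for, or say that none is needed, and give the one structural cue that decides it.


Diagnosis: the master substitution — the argument shrinks by the factor 3, so measure the index on a logarithmic scale and the recursion becomes a shift.


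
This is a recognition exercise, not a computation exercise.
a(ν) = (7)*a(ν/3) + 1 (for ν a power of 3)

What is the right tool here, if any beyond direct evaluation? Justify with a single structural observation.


Method: the master substitution — divide-the-index recursion (ν/3 inside the call) straightens out once the index is rewritten as 3^m.


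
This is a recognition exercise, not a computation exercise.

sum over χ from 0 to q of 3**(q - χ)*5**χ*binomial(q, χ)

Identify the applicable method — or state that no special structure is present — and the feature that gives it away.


Technique: the binomial theorem — the summand is term χ of a binomial expansion in 5 and 3; the whole sum is a single power.


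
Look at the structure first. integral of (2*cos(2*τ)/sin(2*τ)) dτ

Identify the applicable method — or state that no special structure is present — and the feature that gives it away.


Verdict: u-substitution — differentiating the inner expression sin(2*τ) produces the factor 2*cos(2*τ) up to a constant multiple, so substituting u = sin(2*τ) reduces everything to a one-variable integral in u.


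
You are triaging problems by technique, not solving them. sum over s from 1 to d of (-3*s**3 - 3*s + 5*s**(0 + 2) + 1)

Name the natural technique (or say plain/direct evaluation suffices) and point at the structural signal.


Verdict: no special technique — constant-multiple powers of s with no cancellation partners and no common ratio — use the standard power-sum formulas.


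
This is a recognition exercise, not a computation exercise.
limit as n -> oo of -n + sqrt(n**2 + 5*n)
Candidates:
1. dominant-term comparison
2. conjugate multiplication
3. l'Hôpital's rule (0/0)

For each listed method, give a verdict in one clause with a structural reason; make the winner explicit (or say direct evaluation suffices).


Method: conjugate multiplication — two divergent pieces with a minus sign between them and a radical in the mix: rationalize sqrt(n**2 + 5*n) - n before any limit law applies.
- dominant-term comparison — no dominant-degree comparison decides it.
- conjugate multiplication: applicable, and directly so.
- l'Hôpital's rule (0/0) — no quotient structure at all: the clash is ∞ minus ∞, which rationalizing converts into a tractable ratio.


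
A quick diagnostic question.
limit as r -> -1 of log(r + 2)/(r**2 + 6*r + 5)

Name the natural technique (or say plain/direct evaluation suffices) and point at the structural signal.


Best approach: l'Hôpital's rule (0/0) — numerator and denominator both vanish at -1 — a genuine 0/0 form, which is exactly when l'Hôpital applies. One could equally expand both pieces locally and compare leading terms; the rule does that in one stroke.


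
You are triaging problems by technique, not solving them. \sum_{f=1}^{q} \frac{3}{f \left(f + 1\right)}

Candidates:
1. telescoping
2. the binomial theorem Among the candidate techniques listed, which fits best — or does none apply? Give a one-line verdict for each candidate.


Technique: telescoping — after splitting \frac{3}{f \left(f + 1\right)} into partial fractions, the pieces are shifted copies of one function and cancel telescopically.
- telescoping: applicable, and directly so.
- the binomial theorem — no binomial coefficients pair up with complementary powers here.


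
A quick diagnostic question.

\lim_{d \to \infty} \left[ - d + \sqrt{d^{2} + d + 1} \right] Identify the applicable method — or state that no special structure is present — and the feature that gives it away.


Verdict: conjugate multiplication — both pieces blow up but their difference is finite; the conjugate trick rationalizes \sqrt{d^{2} + d + 1} - d.


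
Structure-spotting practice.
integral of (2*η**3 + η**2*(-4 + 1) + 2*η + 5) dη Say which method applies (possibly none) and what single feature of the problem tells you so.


Technique: no special technique — scan for structure and find none: constant multiples of powers of η, integrate directly.


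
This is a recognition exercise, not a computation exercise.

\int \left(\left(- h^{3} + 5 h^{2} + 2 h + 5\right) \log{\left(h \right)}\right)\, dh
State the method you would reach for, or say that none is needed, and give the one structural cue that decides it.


Verdict: integration by parts — a polynomial next to \log{\left(h \right)}: integrate the polynomial, differentiate the log, and the integral simplifies in one pass.


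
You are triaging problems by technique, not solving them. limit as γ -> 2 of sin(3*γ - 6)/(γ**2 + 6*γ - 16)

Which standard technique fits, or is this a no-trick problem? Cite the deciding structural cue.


Diagnosis: l'Hôpital's rule (0/0) — plug in 2: top and bottom both hit zero, so differentiate each and retry. One could equally expand both pieces locally and compare leading terms; the rule does that in one stroke.


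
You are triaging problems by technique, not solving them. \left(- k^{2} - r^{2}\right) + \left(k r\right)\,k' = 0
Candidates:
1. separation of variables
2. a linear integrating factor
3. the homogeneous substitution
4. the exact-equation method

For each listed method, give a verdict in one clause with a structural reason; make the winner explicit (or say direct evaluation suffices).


Method: the homogeneous substitution — the slope's numerator and denominator have matching total degree, so it depends only on k/r and the ratio substitution collapses it. A Bernoulli substitution is a fair alternative on this equation directly; the homogeneous reading takes it as given.
- separation of variables: the two dependences are entangled, not a clean product of one-variable pieces.
- a linear integrating factor: the unknown enters nonlinearly (through a power, a denominator, or a transcendental function), which the linear integrating-factor recipe cannot absorb as-is — any repair would come from a preliminary substitution, not the factor.
- the homogeneous substitution — yes — fits the structure here.
- the exact-equation method: exactness fails on the nose — the mixed partials do not match.


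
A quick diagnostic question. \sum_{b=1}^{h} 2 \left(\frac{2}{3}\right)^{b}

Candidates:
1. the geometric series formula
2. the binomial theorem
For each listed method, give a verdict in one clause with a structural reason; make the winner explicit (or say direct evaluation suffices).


Method: the geometric series formula — each term is \frac{2}{3} times the previous one, so the geometric-series formula applies directly.
- the geometric series formula — a fit — the right tool for this form.
- the binomial theorem: there is no pair of bases whose matched powers would reassemble into a single binomial power.


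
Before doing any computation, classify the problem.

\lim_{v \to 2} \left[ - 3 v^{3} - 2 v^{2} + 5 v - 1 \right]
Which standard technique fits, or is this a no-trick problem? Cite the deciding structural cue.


Method: no special technique — no denominator vanishes and nothing blows up at 2: direct substitution is the whole computation.


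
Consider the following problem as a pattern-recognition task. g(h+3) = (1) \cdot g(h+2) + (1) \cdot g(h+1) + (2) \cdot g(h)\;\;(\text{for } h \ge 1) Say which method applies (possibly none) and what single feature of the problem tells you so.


Diagnosis: the characteristic-root method — try a geometric ansatz r^h: constant coefficients turn the recurrence into one polynomial equation in r.


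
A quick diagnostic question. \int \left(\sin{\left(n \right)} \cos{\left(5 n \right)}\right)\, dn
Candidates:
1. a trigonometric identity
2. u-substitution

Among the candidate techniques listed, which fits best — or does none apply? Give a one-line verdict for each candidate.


Best approach: a trigonometric identity — two sinusoids at different rates multiply in \sin{\left(n \right)} \cos{\left(5 n \right)}; the product-to-sum identity uncouples them.
- a trigonometric identity — yes, a natural case for it.
- u-substitution: no subexpression of the integrand pairs with its own derivative as a factor — individual terms may offer their own substitutions, but any change of variable covering the whole integral would have to be constructed from outside the expression.


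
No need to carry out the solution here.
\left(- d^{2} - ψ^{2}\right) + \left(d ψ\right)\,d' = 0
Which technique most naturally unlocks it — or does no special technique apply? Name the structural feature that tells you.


Technique: the homogeneous substitution — the slope's numerator and denominator have matching total degree, so it depends only on d/ψ and the ratio substitution collapses it. A Bernoulli rewrite works here as the equation stands — the homogeneous substitution is the more immediate reading.


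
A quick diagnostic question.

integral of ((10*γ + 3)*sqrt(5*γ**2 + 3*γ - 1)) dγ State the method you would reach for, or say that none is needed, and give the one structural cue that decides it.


Diagnosis: u-substitution — read it as f(5*γ**2 + 3*γ - 1) times a constant multiple of d(5*γ**2 + 3*γ - 1): one substitution, u = 5*γ**2 + 3*γ - 1, finishes it.


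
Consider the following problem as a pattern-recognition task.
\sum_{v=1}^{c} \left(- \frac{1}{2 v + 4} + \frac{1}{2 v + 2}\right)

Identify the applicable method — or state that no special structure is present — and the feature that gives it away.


Technique: telescoping — difference-of-shifts structure (each term adds \frac{1}{2 v + 2}, then subtracts its one-index-advanced value, which the following term adds back) leaves only the first and last pieces standing.


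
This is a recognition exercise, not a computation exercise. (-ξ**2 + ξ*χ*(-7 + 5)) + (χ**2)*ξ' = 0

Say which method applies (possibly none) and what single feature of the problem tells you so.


Verdict: the homogeneous substitution — scaling χ and ξ together leaves the slope fixed — it depends only on ξ/χ, so substitute the ratio. Rearranged, this also fits the Bernoulli template directly; the homogeneous substitution reads the structure without the rearrangement.


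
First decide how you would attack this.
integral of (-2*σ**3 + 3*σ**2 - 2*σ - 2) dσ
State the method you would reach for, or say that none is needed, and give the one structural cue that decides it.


Best approach: no special technique — the integrand is a sum of constant multiples of powers of σ — integrate term by term.


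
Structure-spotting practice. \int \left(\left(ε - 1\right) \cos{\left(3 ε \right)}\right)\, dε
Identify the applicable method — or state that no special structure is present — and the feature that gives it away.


Method: integration by parts — a polynomial factor ε - 1 multiplies \cos{\left(3 ε \right)}; differentiating ε - 1 lowers its degree while \cos{\left(3 ε \right)} integrates cleanly, so parts wins.


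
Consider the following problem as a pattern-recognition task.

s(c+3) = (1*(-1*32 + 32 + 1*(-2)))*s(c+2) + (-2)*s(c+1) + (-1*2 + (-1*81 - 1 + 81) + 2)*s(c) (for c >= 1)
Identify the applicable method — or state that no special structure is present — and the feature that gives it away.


Diagnosis: the characteristic-root method — linear, homogeneous, constant coefficients: solutions of the form r^c exist — find the roots of the characteristic polynomial.


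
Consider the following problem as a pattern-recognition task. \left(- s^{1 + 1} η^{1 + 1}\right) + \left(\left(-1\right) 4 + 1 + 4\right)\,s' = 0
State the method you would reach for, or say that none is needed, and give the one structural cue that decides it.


Verdict: separation of variables — all dependence on the two variables factors apart, the defining separable shape.


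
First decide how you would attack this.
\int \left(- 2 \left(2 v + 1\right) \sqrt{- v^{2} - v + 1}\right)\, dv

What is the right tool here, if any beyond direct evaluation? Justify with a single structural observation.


Diagnosis: u-substitution — read it as f(- v^{2} - v + 1) times a constant multiple of d(- v^{2} - v + 1): one substitution, u = - v^{2} - v + 1, finishes it.


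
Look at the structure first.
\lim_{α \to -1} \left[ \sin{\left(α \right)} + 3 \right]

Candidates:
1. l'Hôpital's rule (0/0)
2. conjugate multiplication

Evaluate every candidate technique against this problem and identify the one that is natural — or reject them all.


Technique: no special technique — no zero denominators, no indeterminate clash at -1 — substitute and read off the value.
- l'Hôpital's rule (0/0): substituting the point produces a determinate value, not a 0 over 0 clash.
- conjugate multiplication: there is no infinity-minus-infinity radical difference to rationalize.


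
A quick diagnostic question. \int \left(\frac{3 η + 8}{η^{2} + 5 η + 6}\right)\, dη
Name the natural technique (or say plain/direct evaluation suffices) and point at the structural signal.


Verdict: partial fractions — the integrand is a proper rational function and its denominator η^{2} + 5 η + 6 factors into distinct pieces, so it splits into simple fractions.


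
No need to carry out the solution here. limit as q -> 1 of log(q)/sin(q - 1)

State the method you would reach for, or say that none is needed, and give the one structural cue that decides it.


Technique: l'Hôpital's rule (0/0) — plug in 1: top and bottom both hit zero, so differentiate each and retry. A first-order expansion at the point is an equally standard path; the rule packages it.


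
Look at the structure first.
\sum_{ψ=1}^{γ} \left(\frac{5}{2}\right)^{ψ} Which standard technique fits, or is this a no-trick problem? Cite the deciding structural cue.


Technique: the geometric series formula — each term is \frac{5}{2} times the previous one, so the geometric-series formula applies directly.


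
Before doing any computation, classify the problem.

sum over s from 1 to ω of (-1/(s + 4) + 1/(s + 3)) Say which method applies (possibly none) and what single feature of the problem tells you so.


Diagnosis: telescoping — difference-of-shifts structure (each term adds 1/(s + 3), then subtracts its one-index-advanced value, which the following term adds back) leaves only the first and last pieces standing.


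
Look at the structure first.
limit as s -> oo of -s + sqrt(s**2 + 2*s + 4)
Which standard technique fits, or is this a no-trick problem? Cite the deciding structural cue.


Diagnosis: conjugate multiplication — sqrt(s**2 + 2*s + 4) and s both blow up, but their difference is tame once the conjugate rationalizes it.


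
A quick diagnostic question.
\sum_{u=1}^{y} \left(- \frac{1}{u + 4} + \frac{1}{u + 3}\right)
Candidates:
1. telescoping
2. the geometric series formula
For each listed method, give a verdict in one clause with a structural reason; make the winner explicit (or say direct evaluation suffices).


Best approach: telescoping — write out three consecutive terms and watch the interior cancel: the advanced copy one term subtracts reappears as the very next term's leading piece, pair after pair.
- telescoping — a fit — the right tool for this form.
- the geometric series formula — the ratio of consecutive terms depends on the index.


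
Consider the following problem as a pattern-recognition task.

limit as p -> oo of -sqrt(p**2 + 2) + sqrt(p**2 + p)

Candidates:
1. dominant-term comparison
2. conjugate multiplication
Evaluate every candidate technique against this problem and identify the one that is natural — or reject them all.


Best approach: conjugate multiplication — turning the difference into a conjugate-rationalized ratio makes the limit readable.
- dominant-term comparison — this is not a rational comparison of growth rates at infinity.
- conjugate multiplication — yes, a natural case for it.


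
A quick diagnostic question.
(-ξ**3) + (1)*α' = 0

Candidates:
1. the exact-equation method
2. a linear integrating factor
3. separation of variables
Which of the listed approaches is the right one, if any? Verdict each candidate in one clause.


Technique: no special technique — with α absent the equation is not coupled at all: direct integration in ξ.
- the exact-equation method: the unknown never enters the equation — exactness holds emptily, with nothing for the method to add.
- a linear integrating factor — the linear template holds only trivially here (the unknown is absent, so the coefficient is zero) — the method is not the natural label.
- separation of variables: separation is only trivially available — with the unknown absent from the slope this is a direct integration, not a separation problem.


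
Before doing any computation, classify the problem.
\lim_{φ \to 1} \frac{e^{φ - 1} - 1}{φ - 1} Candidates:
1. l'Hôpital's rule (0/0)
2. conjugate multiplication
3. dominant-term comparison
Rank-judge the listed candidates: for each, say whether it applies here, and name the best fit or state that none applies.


Technique: l'Hôpital's rule (0/0) — substituting 1 gives 0 over 0; differentiate top and bottom once and re-evaluate. A first-order expansion at the point is an equally standard path; the rule packages it.
- l'Hôpital's rule (0/0) — a fit — the right tool for this form.
- conjugate multiplication: there are no radicals in tension whose conjugate would simplify matters.
- dominant-term comparison — leading-power comparison does not apply to this form.


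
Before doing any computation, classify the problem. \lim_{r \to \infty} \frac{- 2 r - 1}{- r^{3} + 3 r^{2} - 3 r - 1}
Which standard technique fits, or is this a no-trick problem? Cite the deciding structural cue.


Method: dominant-term comparison — as r grows, only the highest-degree terms matter — compare leading terms and read the limit off. Viewed as a single quotient this is an ∞/∞ form — an at-infinity application of l'Hôpital's rule would also resolve it; comparing leading growth reads the answer without differentiating.


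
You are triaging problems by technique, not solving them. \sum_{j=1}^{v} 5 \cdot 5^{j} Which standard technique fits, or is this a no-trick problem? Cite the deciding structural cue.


Best approach: the geometric series formula — each summand is the previous one scaled by 5; that constant multiplier is itself the geometric structure.


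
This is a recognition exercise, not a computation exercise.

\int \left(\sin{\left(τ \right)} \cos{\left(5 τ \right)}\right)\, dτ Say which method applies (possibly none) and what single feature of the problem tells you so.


Method: a trigonometric identity — \sin{\left(τ \right)} \cos{\left(5 τ \right)} is a beat pattern — rewrite the product as a sum of single-frequency waves before integrating.


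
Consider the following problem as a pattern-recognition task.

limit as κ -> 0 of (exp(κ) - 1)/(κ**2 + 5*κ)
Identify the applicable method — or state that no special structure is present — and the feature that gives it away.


Verdict: l'Hôpital's rule (0/0) — numerator and denominator both vanish at 0 — a genuine 0/0 form, which is exactly when l'Hôpital applies. One could equally expand both pieces locally and compare leading terms; the rule does that in one stroke.


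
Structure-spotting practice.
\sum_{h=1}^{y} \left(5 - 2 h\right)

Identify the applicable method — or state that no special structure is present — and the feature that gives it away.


Technique: no special technique — nothing telescopes and nothing is geometric; polynomial terms in h sum term by term.


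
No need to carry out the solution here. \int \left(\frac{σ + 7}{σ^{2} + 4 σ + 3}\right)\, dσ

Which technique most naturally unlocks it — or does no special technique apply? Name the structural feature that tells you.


Technique: partial fractions — a proper rational integrand over the factorable σ^{2} + 4 σ + 3: partial fractions reduce it to elementary pieces.


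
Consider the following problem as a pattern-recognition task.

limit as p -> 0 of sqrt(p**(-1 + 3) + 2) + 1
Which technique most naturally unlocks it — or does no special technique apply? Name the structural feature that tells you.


Technique: no special technique — the function is continuous at 0; evaluation is itself the limit, no machinery required.


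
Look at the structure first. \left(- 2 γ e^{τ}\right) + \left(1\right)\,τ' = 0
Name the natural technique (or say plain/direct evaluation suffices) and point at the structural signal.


Technique: separation of variables — all dependence on the two variables factors apart, the defining separable shape.


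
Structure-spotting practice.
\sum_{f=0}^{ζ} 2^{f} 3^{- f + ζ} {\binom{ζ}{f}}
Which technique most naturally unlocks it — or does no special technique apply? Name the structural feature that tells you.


Technique: the binomial theorem — terms weighting {\binom{ζ}{f}} against matched powers of 2 and 3 reassemble into (2 + 3)^ζ by the binomial theorem.


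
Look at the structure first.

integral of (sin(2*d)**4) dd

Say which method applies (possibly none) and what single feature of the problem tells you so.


Technique: a trigonometric identity — sin(2*d)**4 carries an even exponent — trade it for double-angle cosines before integrating.


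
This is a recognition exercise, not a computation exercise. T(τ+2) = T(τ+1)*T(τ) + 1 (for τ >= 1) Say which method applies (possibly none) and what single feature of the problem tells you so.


Diagnosis: no special technique — a nonlinear dependence on earlier terms breaks linearity, and with it every superposition-based closed form.


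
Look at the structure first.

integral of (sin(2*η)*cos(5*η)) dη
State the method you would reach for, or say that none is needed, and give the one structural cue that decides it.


Verdict: a trigonometric identity — two sinusoids at different rates multiply in sin(2*η)*cos(5*η); the product-to-sum identity uncouples them.


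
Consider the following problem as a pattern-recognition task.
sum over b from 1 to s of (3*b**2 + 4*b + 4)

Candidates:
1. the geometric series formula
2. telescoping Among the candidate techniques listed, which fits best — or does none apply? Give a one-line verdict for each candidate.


Diagnosis: no special technique — every summand is a constant multiple of a power of b — apply the standard power-sum identities one degree at a time.
- the geometric series formula — dividing successive terms gives an index-dependent quantity, not a constant.
- telescoping: the terms as presented offer no neighboring cancellation — a telescoping rewrite may exist, but the displayed structure does not hand one over.


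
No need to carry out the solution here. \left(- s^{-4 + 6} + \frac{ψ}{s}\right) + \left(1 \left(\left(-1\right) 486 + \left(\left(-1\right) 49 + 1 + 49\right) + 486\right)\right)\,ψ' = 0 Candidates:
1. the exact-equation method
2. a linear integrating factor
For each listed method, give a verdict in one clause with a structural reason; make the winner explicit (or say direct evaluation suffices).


Verdict: a linear integrating factor — the unknown enters only to the first power against a nonzero forcing term — the integrating-factor template applies directly.
- the exact-equation method: no potential function has this form as its differential, as written.
- a linear integrating factor — a fit — the right tool for this form.


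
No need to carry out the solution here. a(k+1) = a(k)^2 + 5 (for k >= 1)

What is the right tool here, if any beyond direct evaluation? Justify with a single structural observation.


Verdict: no special technique — no ansatz, no master substitution, no summation factor survives the nonlinearity here.
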